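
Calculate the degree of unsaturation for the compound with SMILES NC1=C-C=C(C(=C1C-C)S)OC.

4

Molecular formula from the SMILES: C9H13NOS.
DoU = (2C + 2 + N − H − X)/2 = (2·9 + 2 + 1 − 13 − 0)/2 = 8/2 = 4.
(Structurally: 1 ring(s) + 3 π bond(s) = 4.)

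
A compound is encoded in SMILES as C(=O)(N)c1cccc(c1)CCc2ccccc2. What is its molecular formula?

C15H15NO

Heavy atoms from the SMILES: 15 C, 1 N, 1 O.
Implicit hydrogens by atom environment:
  9 × C (aromatic): 1 H each → 9
  3 × C (aromatic): no H
  2 × C: 2 H each → 4
  1 × C: no H
  1 × N: 2 H
  1 × O: no H
  Total hydrogens = 15.
Molecular formula: C15H15NO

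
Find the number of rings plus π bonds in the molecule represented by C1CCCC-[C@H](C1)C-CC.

1

Molecular formula from the SMILES: C10H20.
DoU = (2C + 2 + N − H − X)/2 = (2·10 + 2 + 0 − 20 − 0)/2 = 2/2 = 1.
(Structurally: 1 ring(s) + 0 π bond(s) = 1.)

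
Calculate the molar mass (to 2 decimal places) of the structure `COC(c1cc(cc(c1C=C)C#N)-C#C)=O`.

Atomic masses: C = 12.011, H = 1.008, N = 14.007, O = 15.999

211.22

Molecular formula: C13H9NO2.
M = 13×12.011 + 9×1.008 + 1×14.007 + 2×15.999 = 211.22 g/mol.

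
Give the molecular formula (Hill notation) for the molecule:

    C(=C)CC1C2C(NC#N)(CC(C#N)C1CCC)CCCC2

Heavy atoms from the SMILES: 18 C, 3 N.
Implicit hydrogens by atom environment:
  9 × C: 2 H each → 18
  5 × C: 1 H each → 5
  3 × C: no H
  2 × N: no H
  1 × C: 3 H
  1 × N: 1 H
  Total hydrogens = 27.
Molecular formula: C18H27N3

C18H27N3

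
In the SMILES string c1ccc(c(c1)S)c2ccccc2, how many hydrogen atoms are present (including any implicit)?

Hydrogens are implicit in SMILES; fill each atom to its normal valence:
  9 × C (aromatic): 1 H each → 9
  3 × C (aromatic): no H
  1 × S: 1 H
  Total hydrogens = 10.

10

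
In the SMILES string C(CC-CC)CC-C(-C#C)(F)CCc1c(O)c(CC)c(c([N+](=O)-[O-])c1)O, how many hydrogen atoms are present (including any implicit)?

28

Hydrogens are implicit in SMILES; fill each atom to its normal valence:
  9 × C: 2 H each → 18
  5 × C (aromatic): no H
  2 × C: 3 H each → 6
  2 × C: no H
  2 × O: 1 H each → 2
  1 × C (aromatic): 1 H
  1 × C: 1 H
  1 × F: no H
  1 × N (charge +1): no H
  1 × O: no H
  1 × O (charge -1): no H
  Total hydrogens = 28.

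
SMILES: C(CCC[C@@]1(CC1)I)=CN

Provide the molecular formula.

Heavy atoms from the SMILES: 8 C, 1 I, 1 N.
Implicit hydrogens by atom environment:
  5 × C: 2 H each → 10
  2 × C: 1 H each → 2
  1 × C: no H
  1 × I: no H
  1 × N: 2 H
  Total hydrogens = 14.
Molecular formula: C8H14IN

C8H14IN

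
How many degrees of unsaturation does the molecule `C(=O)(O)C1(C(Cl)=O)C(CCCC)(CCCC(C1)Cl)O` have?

Molecular formula from the SMILES: C13H20Cl2O4.
DoU = (2C + 2 + N − H − X)/2 = (2·13 + 2 + 0 − 20 − 2)/2 = 6/2 = 3.
(Structurally: 1 ring(s) + 2 π bond(s) = 3.)

3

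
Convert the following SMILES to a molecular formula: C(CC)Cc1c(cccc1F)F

C10H12F2

Heavy atoms from the SMILES: 10 C, 2 F.
Implicit hydrogens by atom environment:
  3 × C: 2 H each → 6
  3 × C (aromatic): 1 H each → 3
  3 × C (aromatic): no H
  2 × F: no H
  1 × C: 3 H
  Total hydrogens = 12.
Molecular formula: C10H12F2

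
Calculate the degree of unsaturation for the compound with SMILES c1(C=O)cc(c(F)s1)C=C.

Molecular formula from the SMILES: C7H5FOS.
DoU = (2C + 2 + N − H − X)/2 = (2·7 + 2 + 0 − 5 − 1)/2 = 10/2 = 5.
(Structurally: 1 ring(s) + 4 π bond(s) = 5.)

5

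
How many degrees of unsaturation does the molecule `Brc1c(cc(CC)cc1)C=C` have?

5

Molecular formula from the SMILES: C10H11Br.
DoU = (2C + 2 + N − H − X)/2 = (2·10 + 2 + 0 − 11 − 1)/2 = 10/2 = 5.
(Structurally: 1 ring(s) + 4 π bond(s) = 5.)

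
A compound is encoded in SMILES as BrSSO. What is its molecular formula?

Heavy atoms from the SMILES: 1 Br, 1 O, 2 S.
Implicit hydrogens by atom environment:
  2 × S: no H
  1 × Br: no H
  1 × O: 1 H
  Total hydrogens = 1.
Molecular formula: BrHOS2

BrHOS2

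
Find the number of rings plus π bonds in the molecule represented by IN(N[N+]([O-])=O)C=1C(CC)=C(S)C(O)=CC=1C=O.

Molecular formula from the SMILES: C9H10IN3O4S.
DoU = (2C + 2 + N − H − X)/2 = (2·9 + 2 + 3 − 10 − 1)/2 = 12/2 = 6.
(Structurally: 1 ring(s) + 5 π bond(s) = 6.)

6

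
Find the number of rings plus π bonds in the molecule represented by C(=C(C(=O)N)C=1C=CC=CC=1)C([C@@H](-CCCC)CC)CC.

Molecular formula from the SMILES: C19H29NO.
DoU = (2C + 2 + N − H − X)/2 = (2·19 + 2 + 1 − 29 − 0)/2 = 12/2 = 6.
(Structurally: 1 ring(s) + 5 π bond(s) = 6.)

6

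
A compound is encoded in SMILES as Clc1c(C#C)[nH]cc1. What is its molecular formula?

Heavy atoms from the SMILES: 6 C, 1 Cl, 1 N.
Implicit hydrogens by atom environment:
  2 × C (aromatic): 1 H each → 2
  2 × C (aromatic): no H
  1 × C: 1 H
  1 × C: no H
  1 × Cl: no H
  1 × N (aromatic): 1 H
  Total hydrogens = 4.
Molecular formula: C6H4ClN

C6H4ClN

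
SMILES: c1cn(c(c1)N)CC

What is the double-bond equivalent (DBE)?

Molecular formula from the SMILES: C6H10N2.
DoU = (2C + 2 + N − H − X)/2 = (2·6 + 2 + 2 − 10 − 0)/2 = 6/2 = 3.
(Structurally: 1 ring(s) + 2 π bond(s) = 3.)

3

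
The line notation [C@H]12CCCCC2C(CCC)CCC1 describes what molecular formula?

Heavy atoms from the SMILES: 13 C.
Implicit hydrogens by atom environment:
  9 × C: 2 H each → 18
  3 × C: 1 H each → 3
  1 × C: 3 H
  Total hydrogens = 24.
Molecular formula: C13H24

C13H24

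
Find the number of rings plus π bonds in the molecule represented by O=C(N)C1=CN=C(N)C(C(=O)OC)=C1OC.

6

Molecular formula from the SMILES: C9H11N3O4.
DoU = (2C + 2 + N − H − X)/2 = (2·9 + 2 + 3 − 11 − 0)/2 = 12/2 = 6.
(Structurally: 1 ring(s) + 5 π bond(s) = 6.)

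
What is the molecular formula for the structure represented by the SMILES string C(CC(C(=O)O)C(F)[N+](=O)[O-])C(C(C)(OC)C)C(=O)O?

Heavy atoms from the SMILES: 11 C, 1 F, 1 N, 7 O.
Implicit hydrogens by atom environment:
  4 × O: no H
  3 × C: 3 H each → 9
  3 × C: 1 H each → 3
  3 × C: no H
  2 × C: 2 H each → 4
  2 × O: 1 H each → 2
  1 × F: no H
  1 × N (charge +1): no H
  1 × O (charge -1): no H
  Total hydrogens = 18.
Molecular formula: C11H18FNO7

C11H18FNO7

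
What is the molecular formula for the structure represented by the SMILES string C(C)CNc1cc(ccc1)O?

C9H13NO

Heavy atoms from the SMILES: 9 C, 1 N, 1 O.
Implicit hydrogens by atom environment:
  4 × C (aromatic): 1 H each → 4
  2 × C: 2 H each → 4
  2 × C (aromatic): no H
  1 × C: 3 H
  1 × N: 1 H
  1 × O: 1 H
  Total hydrogens = 13.
Molecular formula: C9H13NO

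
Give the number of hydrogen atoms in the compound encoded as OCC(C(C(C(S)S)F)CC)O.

15

Hydrogens are implicit in SMILES; fill each atom to its normal valence:
  4 × C: 1 H each → 4
  2 × C: 2 H each → 4
  2 × O: 1 H each → 2
  2 × S: 1 H each → 2
  1 × C: 3 H
  1 × F: no H
  Total hydrogens = 15.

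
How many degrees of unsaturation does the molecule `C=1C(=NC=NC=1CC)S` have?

4

Molecular formula from the SMILES: C6H8N2S.
DoU = (2C + 2 + N − H − X)/2 = (2·6 + 2 + 2 − 8 − 0)/2 = 8/2 = 4.
(Structurally: 1 ring(s) + 3 π bond(s) = 4.)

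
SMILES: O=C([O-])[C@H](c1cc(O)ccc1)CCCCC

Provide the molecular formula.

Heavy atoms from the SMILES: 13 C, 3 O.
Implicit hydrogens by atom environment:
  4 × C: 2 H each → 8
  4 × C (aromatic): 1 H each → 4
  2 × C (aromatic): no H
  1 × C: 3 H
  1 × C: 1 H
  1 × C: no H
  1 × O: 1 H
  1 × O: no H
  1 × O (charge -1): no H
  Total hydrogens = 17.
Net charge -1.
Molecular formula: C13H17O3-

C13H17O3-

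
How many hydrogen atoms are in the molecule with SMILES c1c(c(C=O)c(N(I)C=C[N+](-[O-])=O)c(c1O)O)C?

9

Hydrogens are implicit in SMILES; fill each atom to its normal valence:
  5 × C (aromatic): no H
  3 × C: 1 H each → 3
  2 × O: 1 H each → 2
  2 × O: no H
  1 × C: 3 H
  1 × C (aromatic): 1 H
  1 × I: no H
  1 × N: no H
  1 × N (charge +1): no H
  1 × O (charge -1): no H
  Total hydrogens = 9.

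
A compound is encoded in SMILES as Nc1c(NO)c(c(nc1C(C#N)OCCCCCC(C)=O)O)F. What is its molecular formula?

C14H19FN4O4

Heavy atoms from the SMILES: 14 C, 1 F, 4 N, 4 O.
Implicit hydrogens by atom environment:
  5 × C: 2 H each → 10
  5 × C (aromatic): no H
  2 × C: no H
  2 × O: 1 H each → 2
  2 × O: no H
  1 × C: 3 H
  1 × C: 1 H
  1 × F: no H
  1 × N: 2 H
  1 × N: 1 H
  1 × N (aromatic): no H
  1 × N: no H
  Total hydrogens = 19.
Molecular formula: C14H19FN4O4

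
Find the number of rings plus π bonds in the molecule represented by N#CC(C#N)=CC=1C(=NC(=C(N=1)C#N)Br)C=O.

Molecular formula from the SMILES: C10H2BrN5O.
DoU = (2C + 2 + N − H − X)/2 = (2·10 + 2 + 5 − 2 − 1)/2 = 24/2 = 12.
(Structurally: 1 ring(s) + 11 π bond(s) = 12.)

12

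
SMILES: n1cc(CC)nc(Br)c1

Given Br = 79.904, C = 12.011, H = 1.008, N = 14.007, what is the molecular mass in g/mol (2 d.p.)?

Molecular formula: C6H7BrN2.
M = 1×79.904 + 6×12.011 + 7×1.008 + 2×14.007 = 187.04 g/mol.

187.04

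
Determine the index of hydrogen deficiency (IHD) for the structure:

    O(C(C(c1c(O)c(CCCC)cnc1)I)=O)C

5

Molecular formula from the SMILES: C12H16INO3.
DoU = (2C + 2 + N − H − X)/2 = (2·12 + 2 + 1 − 16 − 1)/2 = 10/2 = 5.
(Structurally: 1 ring(s) + 4 π bond(s) = 5.)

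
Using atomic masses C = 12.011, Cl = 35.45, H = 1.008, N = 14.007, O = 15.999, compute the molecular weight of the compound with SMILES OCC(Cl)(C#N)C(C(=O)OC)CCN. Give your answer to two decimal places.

Molecular formula: C8H13ClN2O3.
M = 8×12.011 + 1×35.45 + 13×1.008 + 2×14.007 + 3×15.999 = 220.65 g/mol.

220.65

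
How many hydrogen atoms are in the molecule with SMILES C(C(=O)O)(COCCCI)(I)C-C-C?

16

Hydrogens are implicit in SMILES; fill each atom to its normal valence:
  6 × C: 2 H each → 12
  2 × C: no H
  2 × I: no H
  2 × O: no H
  1 × C: 3 H
  1 × O: 1 H
  Total hydrogens = 16.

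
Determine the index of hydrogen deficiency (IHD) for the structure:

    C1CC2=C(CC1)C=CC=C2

5

Molecular formula from the SMILES: C10H12.
DoU = (2C + 2 + N − H − X)/2 = (2·10 + 2 + 0 − 12 − 0)/2 = 10/2 = 5.
(Structurally: 2 ring(s) + 3 π bond(s) = 5.)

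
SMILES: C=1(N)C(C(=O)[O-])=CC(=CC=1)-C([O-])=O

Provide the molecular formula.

Heavy atoms from the SMILES: 8 C, 1 N, 4 O.
Implicit hydrogens by atom environment:
  3 × C (aromatic): 1 H each → 3
  3 × C (aromatic): no H
  2 × C: no H
  2 × O: no H
  2 × O (charge -1): no H
  1 × N: 2 H
  Total hydrogens = 5.
Net charge -2.
Molecular formula: [C8H5NO4]2-

[C8H5NO4]2-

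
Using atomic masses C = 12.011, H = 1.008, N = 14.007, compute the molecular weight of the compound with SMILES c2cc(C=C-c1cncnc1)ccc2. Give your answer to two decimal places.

182.23

Molecular formula: C12H10N2.
M = 12×12.011 + 10×1.008 + 2×14.007 = 182.23 g/mol.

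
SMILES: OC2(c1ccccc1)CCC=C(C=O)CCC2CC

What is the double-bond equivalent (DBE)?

7

Molecular formula from the SMILES: C17H22O2.
DoU = (2C + 2 + N − H − X)/2 = (2·17 + 2 + 0 − 22 − 0)/2 = 14/2 = 7.
(Structurally: 2 ring(s) + 5 π bond(s) = 7.)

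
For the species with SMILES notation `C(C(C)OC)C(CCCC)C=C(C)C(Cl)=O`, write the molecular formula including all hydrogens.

Heavy atoms from the SMILES: 13 C, 1 Cl, 2 O.
Implicit hydrogens by atom environment:
  4 × C: 3 H each → 12
  4 × C: 2 H each → 8
  3 × C: 1 H each → 3
  2 × C: no H
  2 × O: no H
  1 × Cl: no H
  Total hydrogens = 23.
Molecular formula: C13H23ClO2

C13H23ClO2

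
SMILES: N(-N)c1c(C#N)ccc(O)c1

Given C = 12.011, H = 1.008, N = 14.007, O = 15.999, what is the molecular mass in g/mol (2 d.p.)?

Molecular formula: C7H7N3O.
M = 7×12.011 + 7×1.008 + 3×14.007 + 1×15.999 = 149.15 g/mol.

149.15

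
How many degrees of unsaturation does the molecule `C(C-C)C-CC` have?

0

Molecular formula from the SMILES: C6H14.
DoU = (2C + 2 + N − H − X)/2 = (2·6 + 2 + 0 − 14 − 0)/2 = 0/2 = 0.
(Structurally: 0 ring(s) + 0 π bond(s) = 0.)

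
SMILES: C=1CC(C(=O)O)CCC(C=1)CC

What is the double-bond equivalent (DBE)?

Molecular formula from the SMILES: C10H16O2.
DoU = (2C + 2 + N − H − X)/2 = (2·10 + 2 + 0 − 16 − 0)/2 = 6/2 = 3.
(Structurally: 1 ring(s) + 2 π bond(s) = 3.)

3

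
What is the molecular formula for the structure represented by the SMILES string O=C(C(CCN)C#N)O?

Heavy atoms from the SMILES: 5 C, 2 N, 2 O.
Implicit hydrogens by atom environment:
  2 × C: 2 H each → 4
  2 × C: no H
  1 × C: 1 H
  1 × N: 2 H
  1 × N: no H
  1 × O: 1 H
  1 × O: no H
  Total hydrogens = 8.
Molecular formula: C5H8N2O2

C5H8N2O2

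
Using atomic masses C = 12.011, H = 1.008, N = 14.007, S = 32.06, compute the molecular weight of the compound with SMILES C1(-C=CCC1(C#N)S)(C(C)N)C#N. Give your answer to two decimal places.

193.27

Molecular formula: C9H11N3S.
M = 9×12.011 + 11×1.008 + 3×14.007 + 1×32.06 = 193.27 g/mol.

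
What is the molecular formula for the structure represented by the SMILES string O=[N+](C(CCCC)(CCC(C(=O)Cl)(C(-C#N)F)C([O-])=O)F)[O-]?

C12H14ClF2N2O5-

Heavy atoms from the SMILES: 12 C, 1 Cl, 2 F, 2 N, 5 O.
Implicit hydrogens by atom environment:
  5 × C: 2 H each → 10
  5 × C: no H
  3 × O: no H
  2 × F: no H
  2 × O (charge -1): no H
  1 × C: 3 H
  1 × C: 1 H
  1 × Cl: no H
  1 × N: no H
  1 × N (charge +1): no H
  Total hydrogens = 14.
Net charge -1.
Molecular formula: C12H14ClF2N2O5-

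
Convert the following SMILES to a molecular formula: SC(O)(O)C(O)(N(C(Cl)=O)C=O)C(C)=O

C6H8ClNO6S

Heavy atoms from the SMILES: 6 C, 1 Cl, 1 N, 6 O, 1 S.
Implicit hydrogens by atom environment:
  4 × C: no H
  3 × O: 1 H each → 3
  3 × O: no H
  1 × C: 3 H
  1 × C: 1 H
  1 × Cl: no H
  1 × N: no H
  1 × S: 1 H
  Total hydrogens = 8.
Molecular formula: C6H8ClNO6S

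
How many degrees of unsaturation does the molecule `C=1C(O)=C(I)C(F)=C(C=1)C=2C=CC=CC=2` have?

8

Molecular formula from the SMILES: C12H8FIO.
DoU = (2C + 2 + N − H − X)/2 = (2·12 + 2 + 0 − 8 − 2)/2 = 16/2 = 8.
(Structurally: 2 ring(s) + 6 π bond(s) = 8.)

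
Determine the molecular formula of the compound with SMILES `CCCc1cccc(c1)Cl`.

Heavy atoms from the SMILES: 9 C, 1 Cl.
Implicit hydrogens by atom environment:
  4 × C (aromatic): 1 H each → 4
  2 × C: 2 H each → 4
  2 × C (aromatic): no H
  1 × C: 3 H
  1 × Cl: no H
  Total hydrogens = 11.
Molecular formula: C9H11Cl

C9H11Cl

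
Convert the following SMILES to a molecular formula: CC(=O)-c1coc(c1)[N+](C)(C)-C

C9H14NO2+

Heavy atoms from the SMILES: 9 C, 1 N, 2 O.
Implicit hydrogens by atom environment:
  4 × C: 3 H each → 12
  2 × C (aromatic): 1 H each → 2
  2 × C (aromatic): no H
  1 × C: no H
  1 × N (charge +1): no H
  1 × O (aromatic): no H
  1 × O: no H
  Total hydrogens = 14.
Net charge +1.
Molecular formula: C9H14NO2+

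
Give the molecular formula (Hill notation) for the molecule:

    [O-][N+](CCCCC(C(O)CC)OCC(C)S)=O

Heavy atoms from the SMILES: 11 C, 1 N, 4 O, 1 S.
Implicit hydrogens by atom environment:
  6 × C: 2 H each → 12
  3 × C: 1 H each → 3
  2 × C: 3 H each → 6
  2 × O: no H
  1 × N (charge +1): no H
  1 × O: 1 H
  1 × O (charge -1): no H
  1 × S: 1 H
  Total hydrogens = 23.
Molecular formula: C11H23NO4S

C11H23NO4S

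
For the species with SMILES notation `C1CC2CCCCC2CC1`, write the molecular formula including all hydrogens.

C10H18

Heavy atoms from the SMILES: 10 C.
Implicit hydrogens by atom environment:
  8 × C: 2 H each → 16
  2 × C: 1 H each → 2
  Total hydrogens = 18.
Molecular formula: C10H18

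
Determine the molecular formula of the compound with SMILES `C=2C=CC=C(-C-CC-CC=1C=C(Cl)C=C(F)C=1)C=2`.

C16H16ClF

Heavy atoms from the SMILES: 16 C, 1 Cl, 1 F.
Implicit hydrogens by atom environment:
  8 × C (aromatic): 1 H each → 8
  4 × C: 2 H each → 8
  4 × C (aromatic): no H
  1 × Cl: no H
  1 × F: no H
  Total hydrogens = 16.
Molecular formula: C16H16ClF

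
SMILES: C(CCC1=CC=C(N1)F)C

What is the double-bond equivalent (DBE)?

Molecular formula from the SMILES: C8H12FN.
DoU = (2C + 2 + N − H − X)/2 = (2·8 + 2 + 1 − 12 − 1)/2 = 6/2 = 3.
(Structurally: 1 ring(s) + 2 π bond(s) = 3.)

3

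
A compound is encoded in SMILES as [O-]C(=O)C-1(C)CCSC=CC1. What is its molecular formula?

C8H11O2S-

Heavy atoms from the SMILES: 8 C, 2 O, 1 S.
Implicit hydrogens by atom environment:
  3 × C: 2 H each → 6
  2 × C: 1 H each → 2
  2 × C: no H
  1 × C: 3 H
  1 × O: no H
  1 × O (charge -1): no H
  1 × S: no H
  Total hydrogens = 11.
Net charge -1.
Molecular formula: C8H11O2S-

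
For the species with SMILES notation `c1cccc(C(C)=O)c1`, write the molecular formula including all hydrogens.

Heavy atoms from the SMILES: 8 C, 1 O.
Implicit hydrogens by atom environment:
  5 × C (aromatic): 1 H each → 5
  1 × C: 3 H
  1 × C (aromatic): no H
  1 × C: no H
  1 × O: no H
  Total hydrogens = 8.
Molecular formula: C8H8O

C8H8O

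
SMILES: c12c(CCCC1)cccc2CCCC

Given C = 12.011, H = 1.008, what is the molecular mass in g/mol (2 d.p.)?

Molecular formula: C14H20.
M = 14×12.011 + 20×1.008 = 188.31 g/mol.

188.31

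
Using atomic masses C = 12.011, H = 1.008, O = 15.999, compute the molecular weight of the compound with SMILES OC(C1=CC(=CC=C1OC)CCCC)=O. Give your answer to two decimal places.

208.26

Molecular formula: C12H16O3.
M = 12×12.011 + 16×1.008 + 3×15.999 = 208.26 g/mol.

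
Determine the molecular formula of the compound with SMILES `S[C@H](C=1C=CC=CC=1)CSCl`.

Heavy atoms from the SMILES: 8 C, 1 Cl, 2 S.
Implicit hydrogens by atom environment:
  5 × C (aromatic): 1 H each → 5
  1 × C: 2 H
  1 × C: 1 H
  1 × C (aromatic): no H
  1 × Cl: no H
  1 × S: 1 H
  1 × S: no H
  Total hydrogens = 9.
Molecular formula: C8H9ClS2

C8H9ClS2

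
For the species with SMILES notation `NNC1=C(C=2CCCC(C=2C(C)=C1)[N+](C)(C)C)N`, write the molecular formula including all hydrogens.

Heavy atoms from the SMILES: 14 C, 4 N.
Implicit hydrogens by atom environment:
  5 × C (aromatic): no H
  4 × C: 3 H each → 12
  3 × C: 2 H each → 6
  2 × N: 2 H each → 4
  1 × C (aromatic): 1 H
  1 × C: 1 H
  1 × N: 1 H
  1 × N (charge +1): no H
  Total hydrogens = 25.
Net charge +1.
Molecular formula: C14H25N4+

C14H25N4+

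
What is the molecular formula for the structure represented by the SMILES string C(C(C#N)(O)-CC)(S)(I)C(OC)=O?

C7H10INO3S

Heavy atoms from the SMILES: 7 C, 1 I, 1 N, 3 O, 1 S.
Implicit hydrogens by atom environment:
  4 × C: no H
  2 × C: 3 H each → 6
  2 × O: no H
  1 × C: 2 H
  1 × I: no H
  1 × N: no H
  1 × O: 1 H
  1 × S: 1 H
  Total hydrogens = 10.
Molecular formula: C7H10INO3S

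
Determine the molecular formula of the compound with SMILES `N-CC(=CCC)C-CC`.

Heavy atoms from the SMILES: 8 C, 1 N.
Implicit hydrogens by atom environment:
  4 × C: 2 H each → 8
  2 × C: 3 H each → 6
  1 × C: 1 H
  1 × C: no H
  1 × N: 2 H
  Total hydrogens = 17.
Molecular formula: C8H17N

C8H17N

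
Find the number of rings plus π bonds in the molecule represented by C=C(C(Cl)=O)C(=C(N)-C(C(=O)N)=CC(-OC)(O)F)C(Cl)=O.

Molecular formula from the SMILES: C11H11Cl2FN2O5.
DoU = (2C + 2 + N − H − X)/2 = (2·11 + 2 + 2 − 11 − 3)/2 = 12/2 = 6.
(Structurally: 0 ring(s) + 6 π bond(s) = 6.)

6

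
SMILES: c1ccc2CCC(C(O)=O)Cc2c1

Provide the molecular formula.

Heavy atoms from the SMILES: 11 C, 2 O.
Implicit hydrogens by atom environment:
  4 × C (aromatic): 1 H each → 4
  3 × C: 2 H each → 6
  2 × C (aromatic): no H
  1 × C: 1 H
  1 × C: no H
  1 × O: 1 H
  1 × O: no H
  Total hydrogens = 12.
Molecular formula: C11H12O2

C11H12O2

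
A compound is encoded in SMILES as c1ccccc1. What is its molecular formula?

C6H6

Heavy atoms from the SMILES: 6 C.
Implicit hydrogens by atom environment:
  6 × C (aromatic): 1 H each → 6
  Total hydrogens = 6.
Molecular formula: C6H6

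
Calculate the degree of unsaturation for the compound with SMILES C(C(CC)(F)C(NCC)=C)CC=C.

Molecular formula from the SMILES: C11H20FN.
DoU = (2C + 2 + N − H − X)/2 = (2·11 + 2 + 1 − 20 − 1)/2 = 4/2 = 2.
(Structurally: 0 ring(s) + 2 π bond(s) = 2.)

2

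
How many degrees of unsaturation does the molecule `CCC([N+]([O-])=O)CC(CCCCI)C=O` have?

2

Molecular formula from the SMILES: C10H18INO3.
DoU = (2C + 2 + N − H − X)/2 = (2·10 + 2 + 1 − 18 − 1)/2 = 4/2 = 2.
(Structurally: 0 ring(s) + 2 π bond(s) = 2.)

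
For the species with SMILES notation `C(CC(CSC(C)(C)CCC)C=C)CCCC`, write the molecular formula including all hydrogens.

Heavy atoms from the SMILES: 16 C, 1 S.
Implicit hydrogens by atom environment:
  9 × C: 2 H each → 18
  4 × C: 3 H each → 12
  2 × C: 1 H each → 2
  1 × C: no H
  1 × S: no H
  Total hydrogens = 32.
Molecular formula: C16H32S

C16H32S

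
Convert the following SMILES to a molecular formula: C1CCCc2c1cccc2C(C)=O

Heavy atoms from the SMILES: 12 C, 1 O.
Implicit hydrogens by atom environment:
  4 × C: 2 H each → 8
  3 × C (aromatic): 1 H each → 3
  3 × C (aromatic): no H
  1 × C: 3 H
  1 × C: no H
  1 × O: no H
  Total hydrogens = 14.
Molecular formula: C12H14O

C12H14O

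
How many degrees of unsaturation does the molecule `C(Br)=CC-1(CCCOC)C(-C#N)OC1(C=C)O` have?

5

Molecular formula from the SMILES: C12H16BrNO3.
DoU = (2C + 2 + N − H − X)/2 = (2·12 + 2 + 1 − 16 − 1)/2 = 10/2 = 5.
(Structurally: 1 ring(s) + 4 π bond(s) = 5.)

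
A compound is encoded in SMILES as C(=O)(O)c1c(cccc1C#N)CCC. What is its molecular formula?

C11H11NO2

Heavy atoms from the SMILES: 11 C, 1 N, 2 O.
Implicit hydrogens by atom environment:
  3 × C (aromatic): 1 H each → 3
  3 × C (aromatic): no H
  2 × C: 2 H each → 4
  2 × C: no H
  1 × C: 3 H
  1 × N: no H
  1 × O: 1 H
  1 × O: no H
  Total hydrogens = 11.
Molecular formula: C11H11NO2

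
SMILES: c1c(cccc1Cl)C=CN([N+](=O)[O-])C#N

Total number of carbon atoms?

9

The symbol for carbon appears 9 times in the SMILES. Lowercase c denotes aromatic carbon and counts toward C.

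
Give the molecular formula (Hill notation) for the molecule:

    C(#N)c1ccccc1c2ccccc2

Heavy atoms from the SMILES: 13 C, 1 N.
Implicit hydrogens by atom environment:
  9 × C (aromatic): 1 H each → 9
  3 × C (aromatic): no H
  1 × C: no H
  1 × N: no H
  Total hydrogens = 9.
Molecular formula: C13H9N

C13H9N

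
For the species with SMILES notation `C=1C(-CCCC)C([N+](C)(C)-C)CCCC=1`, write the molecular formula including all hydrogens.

C14H28N+

Heavy atoms from the SMILES: 14 C, 1 N.
Implicit hydrogens by atom environment:
  6 × C: 2 H each → 12
  4 × C: 3 H each → 12
  4 × C: 1 H each → 4
  1 × N (charge +1): no H
  Total hydrogens = 28.
Net charge +1.
Molecular formula: C14H28N+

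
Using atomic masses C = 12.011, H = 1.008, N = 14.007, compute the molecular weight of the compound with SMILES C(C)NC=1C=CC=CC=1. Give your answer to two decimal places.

121.18

Molecular formula: C8H11N.
M = 8×12.011 + 11×1.008 + 1×14.007 = 121.18 g/mol.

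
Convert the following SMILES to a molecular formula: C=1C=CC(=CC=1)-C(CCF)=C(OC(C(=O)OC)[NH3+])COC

C15H21FNO4+

Heavy atoms from the SMILES: 15 C, 1 F, 1 N, 4 O.
Implicit hydrogens by atom environment:
  5 × C (aromatic): 1 H each → 5
  4 × O: no H
  3 × C: 2 H each → 6
  3 × C: no H
  2 × C: 3 H each → 6
  1 × C: 1 H
  1 × C (aromatic): no H
  1 × F: no H
  1 × N (charge +1): 3 H
  Total hydrogens = 21.
Net charge +1.
Molecular formula: C15H21FNO4+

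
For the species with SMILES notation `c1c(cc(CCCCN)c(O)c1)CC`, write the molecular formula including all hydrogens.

Heavy atoms from the SMILES: 12 C, 1 N, 1 O.
Implicit hydrogens by atom environment:
  5 × C: 2 H each → 10
  3 × C (aromatic): 1 H each → 3
  3 × C (aromatic): no H
  1 × C: 3 H
  1 × N: 2 H
  1 × O: 1 H
  Total hydrogens = 19.
Molecular formula: C12H19NO

C12H19NO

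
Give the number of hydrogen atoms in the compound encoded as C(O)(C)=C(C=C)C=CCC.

14

Hydrogens are implicit in SMILES; fill each atom to its normal valence:
  3 × C: 1 H each → 3
  2 × C: 3 H each → 6
  2 × C: 2 H each → 4
  2 × C: no H
  1 × O: 1 H
  Total hydrogens = 14.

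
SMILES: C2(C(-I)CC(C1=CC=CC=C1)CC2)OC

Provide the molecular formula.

C13H17IO

Heavy atoms from the SMILES: 13 C, 1 I, 1 O.
Implicit hydrogens by atom environment:
  5 × C (aromatic): 1 H each → 5
  3 × C: 2 H each → 6
  3 × C: 1 H each → 3
  1 × C: 3 H
  1 × C (aromatic): no H
  1 × I: no H
  1 × O: no H
  Total hydrogens = 17.
Molecular formula: C13H17IO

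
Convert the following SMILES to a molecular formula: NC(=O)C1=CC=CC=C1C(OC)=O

C9H9NO3

Heavy atoms from the SMILES: 9 C, 1 N, 3 O.
Implicit hydrogens by atom environment:
  4 × C (aromatic): 1 H each → 4
  3 × O: no H
  2 × C (aromatic): no H
  2 × C: no H
  1 × C: 3 H
  1 × N: 2 H
  Total hydrogens = 9.
Molecular formula: C9H9NO3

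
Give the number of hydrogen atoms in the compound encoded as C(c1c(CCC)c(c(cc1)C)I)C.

17

Hydrogens are implicit in SMILES; fill each atom to its normal valence:
  4 × C (aromatic): no H
  3 × C: 3 H each → 9
  3 × C: 2 H each → 6
  2 × C (aromatic): 1 H each → 2
  1 × I: no H
  Total hydrogens = 17.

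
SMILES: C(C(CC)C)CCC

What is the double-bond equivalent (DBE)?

Molecular formula from the SMILES: C8H18.
DoU = (2C + 2 + N − H − X)/2 = (2·8 + 2 + 0 − 18 − 0)/2 = 0/2 = 0.
(Structurally: 0 ring(s) + 0 π bond(s) = 0.)

0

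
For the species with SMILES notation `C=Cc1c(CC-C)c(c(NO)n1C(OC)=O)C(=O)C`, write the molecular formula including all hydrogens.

C13H18N2O4

Heavy atoms from the SMILES: 13 C, 2 N, 4 O.
Implicit hydrogens by atom environment:
  4 × C (aromatic): no H
  3 × C: 3 H each → 9
  3 × C: 2 H each → 6
  3 × O: no H
  2 × C: no H
  1 × C: 1 H
  1 × N: 1 H
  1 × N (aromatic): no H
  1 × O: 1 H
  Total hydrogens = 18.
Molecular formula: C13H18N2O4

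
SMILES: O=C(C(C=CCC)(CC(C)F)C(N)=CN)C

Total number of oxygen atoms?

The symbol for oxygen appears 1 time in the SMILES.

1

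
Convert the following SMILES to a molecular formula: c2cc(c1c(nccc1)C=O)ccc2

C12H9NO

Heavy atoms from the SMILES: 12 C, 1 N, 1 O.
Implicit hydrogens by atom environment:
  8 × C (aromatic): 1 H each → 8
  3 × C (aromatic): no H
  1 × C: 1 H
  1 × N (aromatic): no H
  1 × O: no H
  Total hydrogens = 9.
Molecular formula: C12H9NO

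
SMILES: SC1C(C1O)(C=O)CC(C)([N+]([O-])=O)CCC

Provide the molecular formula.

Heavy atoms from the SMILES: 10 C, 1 N, 4 O, 1 S.
Implicit hydrogens by atom environment:
  3 × C: 2 H each → 6
  3 × C: 1 H each → 3
  2 × C: 3 H each → 6
  2 × C: no H
  2 × O: no H
  1 × N (charge +1): no H
  1 × O: 1 H
  1 × O (charge -1): no H
  1 × S: 1 H
  Total hydrogens = 17.
Molecular formula: C10H17NO4S

C10H17NO4S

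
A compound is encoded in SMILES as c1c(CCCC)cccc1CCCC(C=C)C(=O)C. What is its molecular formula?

Heavy atoms from the SMILES: 18 C, 1 O.
Implicit hydrogens by atom environment:
  7 × C: 2 H each → 14
  4 × C (aromatic): 1 H each → 4
  2 × C: 3 H each → 6
  2 × C: 1 H each → 2
  2 × C (aromatic): no H
  1 × C: no H
  1 × O: no H
  Total hydrogens = 26.
Molecular formula: C18H26O

C18H26O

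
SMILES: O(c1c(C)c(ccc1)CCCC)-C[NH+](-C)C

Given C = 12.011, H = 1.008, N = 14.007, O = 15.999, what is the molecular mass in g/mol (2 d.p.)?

222.35

Molecular formula: C14H24NO+.
M = 14×12.011 + 24×1.008 + 1×14.007 + 1×15.999 = 222.35 g/mol.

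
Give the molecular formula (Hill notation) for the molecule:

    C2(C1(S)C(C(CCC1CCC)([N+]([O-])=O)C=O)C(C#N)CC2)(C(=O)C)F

Heavy atoms from the SMILES: 17 C, 1 F, 2 N, 4 O, 1 S.
Implicit hydrogens by atom environment:
  6 × C: 2 H each → 12
  5 × C: no H
  4 × C: 1 H each → 4
  3 × O: no H
  2 × C: 3 H each → 6
  1 × F: no H
  1 × N: no H
  1 × N (charge +1): no H
  1 × O (charge -1): no H
  1 × S: 1 H
  Total hydrogens = 23.
Molecular formula: C17H23FN2O4S

C17H23FN2O4S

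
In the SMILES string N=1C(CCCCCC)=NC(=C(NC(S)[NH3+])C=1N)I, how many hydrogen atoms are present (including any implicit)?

21

Hydrogens are implicit in SMILES; fill each atom to its normal valence:
  5 × C: 2 H each → 10
  4 × C (aromatic): no H
  2 × N (aromatic): no H
  1 × C: 3 H
  1 × C: 1 H
  1 × I: no H
  1 × N (charge +1): 3 H
  1 × N: 2 H
  1 × N: 1 H
  1 × S: 1 H
  Total hydrogens = 21.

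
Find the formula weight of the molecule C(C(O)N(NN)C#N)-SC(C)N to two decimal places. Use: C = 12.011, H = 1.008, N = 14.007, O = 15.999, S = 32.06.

Molecular formula: C5H13N5OS.
M = 5×12.011 + 13×1.008 + 5×14.007 + 1×15.999 + 1×32.06 = 191.25 g/mol.

191.25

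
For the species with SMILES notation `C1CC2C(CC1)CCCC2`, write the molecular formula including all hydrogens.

Heavy atoms from the SMILES: 10 C.
Implicit hydrogens by atom environment:
  8 × C: 2 H each → 16
  2 × C: 1 H each → 2
  Total hydrogens = 18.
Molecular formula: C10H18

C10H18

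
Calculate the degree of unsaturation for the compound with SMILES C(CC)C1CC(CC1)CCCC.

Molecular formula from the SMILES: C12H24.
DoU = (2C + 2 + N − H − X)/2 = (2·12 + 2 + 0 − 24 − 0)/2 = 2/2 = 1.
(Structurally: 1 ring(s) + 0 π bond(s) = 1.)

1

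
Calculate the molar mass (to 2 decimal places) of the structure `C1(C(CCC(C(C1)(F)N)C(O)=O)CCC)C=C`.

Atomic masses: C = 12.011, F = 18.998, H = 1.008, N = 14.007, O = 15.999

Molecular formula: C13H22FNO2.
M = 13×12.011 + 1×18.998 + 22×1.008 + 1×14.007 + 2×15.999 = 243.32 g/mol.

243.32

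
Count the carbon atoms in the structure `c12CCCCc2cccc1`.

10

The symbol for carbon appears 10 times in the SMILES. Lowercase c denotes aromatic carbon and counts toward C.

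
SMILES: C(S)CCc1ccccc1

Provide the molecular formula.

C9H12S

Heavy atoms from the SMILES: 9 C, 1 S.
Implicit hydrogens by atom environment:
  5 × C (aromatic): 1 H each → 5
  3 × C: 2 H each → 6
  1 × C (aromatic): no H
  1 × S: 1 H
  Total hydrogens = 12.
Molecular formula: C9H12S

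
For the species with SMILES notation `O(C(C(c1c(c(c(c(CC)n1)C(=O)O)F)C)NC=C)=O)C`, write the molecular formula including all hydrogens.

C14H17FN2O4

Heavy atoms from the SMILES: 14 C, 1 F, 2 N, 4 O.
Implicit hydrogens by atom environment:
  5 × C (aromatic): no H
  3 × C: 3 H each → 9
  3 × O: no H
  2 × C: 2 H each → 4
  2 × C: 1 H each → 2
  2 × C: no H
  1 × F: no H
  1 × N: 1 H
  1 × N (aromatic): no H
  1 × O: 1 H
  Total hydrogens = 17.
Molecular formula: C14H17FN2O4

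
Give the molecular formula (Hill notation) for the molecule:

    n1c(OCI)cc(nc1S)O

C5H5IN2O2S

Heavy atoms from the SMILES: 5 C, 1 I, 2 N, 2 O, 1 S.
Implicit hydrogens by atom environment:
  3 × C (aromatic): no H
  2 × N (aromatic): no H
  1 × C: 2 H
  1 × C (aromatic): 1 H
  1 × I: no H
  1 × O: 1 H
  1 × O: no H
  1 × S: 1 H
  Total hydrogens = 5.
Molecular formula: C5H5IN2O2S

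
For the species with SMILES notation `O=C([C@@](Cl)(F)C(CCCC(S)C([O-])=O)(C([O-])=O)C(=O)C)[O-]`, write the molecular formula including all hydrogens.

Heavy atoms from the SMILES: 11 C, 1 Cl, 1 F, 7 O, 1 S.
Implicit hydrogens by atom environment:
  6 × C: no H
  4 × O: no H
  3 × C: 2 H each → 6
  3 × O (charge -1): no H
  1 × C: 3 H
  1 × C: 1 H
  1 × Cl: no H
  1 × F: no H
  1 × S: 1 H
  Total hydrogens = 11.
Net charge -3.
Molecular formula: [C11H11ClFO7S]3-

[C11H11ClFO7S]3-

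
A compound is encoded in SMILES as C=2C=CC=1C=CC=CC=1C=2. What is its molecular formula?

C10H8

Heavy atoms from the SMILES: 10 C.
Implicit hydrogens by atom environment:
  8 × C (aromatic): 1 H each → 8
  2 × C (aromatic): no H
  Total hydrogens = 8.
Molecular formula: C10H8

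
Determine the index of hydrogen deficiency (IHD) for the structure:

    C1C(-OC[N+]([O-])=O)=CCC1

3

Molecular formula from the SMILES: C6H9NO3.
DoU = (2C + 2 + N − H − X)/2 = (2·6 + 2 + 1 − 9 − 0)/2 = 6/2 = 3.
(Structurally: 1 ring(s) + 2 π bond(s) = 3.)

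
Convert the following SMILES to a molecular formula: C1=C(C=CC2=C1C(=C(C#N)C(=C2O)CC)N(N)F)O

C13H12FN3O2

Heavy atoms from the SMILES: 13 C, 1 F, 3 N, 2 O.
Implicit hydrogens by atom environment:
  7 × C (aromatic): no H
  3 × C (aromatic): 1 H each → 3
  2 × N: no H
  2 × O: 1 H each → 2
  1 × C: 3 H
  1 × C: 2 H
  1 × C: no H
  1 × F: no H
  1 × N: 2 H
  Total hydrogens = 12.
Molecular formula: C13H12FN3O2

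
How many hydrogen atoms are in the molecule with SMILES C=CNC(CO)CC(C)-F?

14

Hydrogens are implicit in SMILES; fill each atom to its normal valence:
  3 × C: 2 H each → 6
  3 × C: 1 H each → 3
  1 × C: 3 H
  1 × F: no H
  1 × N: 1 H
  1 × O: 1 H
  Total hydrogens = 14.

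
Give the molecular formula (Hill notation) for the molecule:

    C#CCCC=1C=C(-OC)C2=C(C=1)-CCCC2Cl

Heavy atoms from the SMILES: 15 C, 1 Cl, 1 O.
Implicit hydrogens by atom environment:
  5 × C: 2 H each → 10
  4 × C (aromatic): no H
  2 × C (aromatic): 1 H each → 2
  2 × C: 1 H each → 2
  1 × C: 3 H
  1 × C: no H
  1 × Cl: no H
  1 × O: no H
  Total hydrogens = 17.
Molecular formula: C15H17ClO

C15H17ClO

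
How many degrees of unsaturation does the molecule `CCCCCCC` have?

Molecular formula from the SMILES: C7H16.
DoU = (2C + 2 + N − H − X)/2 = (2·7 + 2 + 0 − 16 − 0)/2 = 0/2 = 0.
(Structurally: 0 ring(s) + 0 π bond(s) = 0.)

0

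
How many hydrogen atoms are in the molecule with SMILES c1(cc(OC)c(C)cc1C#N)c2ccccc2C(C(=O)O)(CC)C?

21

Hydrogens are implicit in SMILES; fill each atom to its normal valence:
  6 × C (aromatic): 1 H each → 6
  6 × C (aromatic): no H
  4 × C: 3 H each → 12
  3 × C: no H
  2 × O: no H
  1 × C: 2 H
  1 × N: no H
  1 × O: 1 H
  Total hydrogens = 21.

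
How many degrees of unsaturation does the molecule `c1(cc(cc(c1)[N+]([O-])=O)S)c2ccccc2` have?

Molecular formula from the SMILES: C12H9NO2S.
DoU = (2C + 2 + N − H − X)/2 = (2·12 + 2 + 1 − 9 − 0)/2 = 18/2 = 9.
(Structurally: 2 ring(s) + 7 π bond(s) = 9.)

9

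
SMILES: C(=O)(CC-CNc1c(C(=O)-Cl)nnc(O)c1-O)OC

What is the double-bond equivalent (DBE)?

Molecular formula from the SMILES: C10H12ClN3O5.
DoU = (2C + 2 + N − H − X)/2 = (2·10 + 2 + 3 − 12 − 1)/2 = 12/2 = 6.
(Structurally: 1 ring(s) + 5 π bond(s) = 6.)

6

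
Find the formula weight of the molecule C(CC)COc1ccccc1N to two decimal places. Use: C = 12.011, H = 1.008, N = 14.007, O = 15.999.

Molecular formula: C10H15NO.
M = 10×12.011 + 15×1.008 + 1×14.007 + 1×15.999 = 165.24 g/mol.

165.24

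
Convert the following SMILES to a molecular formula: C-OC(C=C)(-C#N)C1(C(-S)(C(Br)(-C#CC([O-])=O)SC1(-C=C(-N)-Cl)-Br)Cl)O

C14H11Br2Cl2N2O4S2-

Heavy atoms from the SMILES: 2 Br, 14 C, 2 Cl, 2 N, 4 O, 2 S.
Implicit hydrogens by atom environment:
  10 × C: no H
  2 × Br: no H
  2 × C: 1 H each → 2
  2 × Cl: no H
  2 × O: no H
  1 × C: 3 H
  1 × C: 2 H
  1 × N: 2 H
  1 × N: no H
  1 × O: 1 H
  1 × O (charge -1): no H
  1 × S: 1 H
  1 × S: no H
  Total hydrogens = 11.
Net charge -1.
Molecular formula: C14H11Br2Cl2N2O4S2-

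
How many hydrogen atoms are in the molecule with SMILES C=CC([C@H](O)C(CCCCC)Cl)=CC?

21

Hydrogens are implicit in SMILES; fill each atom to its normal valence:
  5 × C: 2 H each → 10
  4 × C: 1 H each → 4
  2 × C: 3 H each → 6
  1 × C: no H
  1 × Cl: no H
  1 × O: 1 H
  Total hydrogens = 21.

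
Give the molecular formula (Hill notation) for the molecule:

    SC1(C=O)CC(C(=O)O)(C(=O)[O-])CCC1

Heavy atoms from the SMILES: 9 C, 5 O, 1 S.
Implicit hydrogens by atom environment:
  4 × C: 2 H each → 8
  4 × C: no H
  3 × O: no H
  1 × C: 1 H
  1 × O: 1 H
  1 × O (charge -1): no H
  1 × S: 1 H
  Total hydrogens = 11.
Net charge -1.
Molecular formula: C9H11O5S-

C9H11O5S-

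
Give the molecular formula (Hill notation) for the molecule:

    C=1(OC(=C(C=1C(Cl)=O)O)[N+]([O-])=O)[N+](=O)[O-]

C5HClN2O7

Heavy atoms from the SMILES: 5 C, 1 Cl, 2 N, 7 O.
Implicit hydrogens by atom environment:
  4 × C (aromatic): no H
  3 × O: no H
  2 × N (charge +1): no H
  2 × O (charge -1): no H
  1 × C: no H
  1 × Cl: no H
  1 × O: 1 H
  1 × O (aromatic): no H
  Total hydrogens = 1.
Molecular formula: C5HClN2O7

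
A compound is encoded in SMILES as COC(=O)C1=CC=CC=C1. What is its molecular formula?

Heavy atoms from the SMILES: 8 C, 2 O.
Implicit hydrogens by atom environment:
  5 × C (aromatic): 1 H each → 5
  2 × O: no H
  1 × C: 3 H
  1 × C (aromatic): no H
  1 × C: no H
  Total hydrogens = 8.
Molecular formula: C8H8O2

C8H8O2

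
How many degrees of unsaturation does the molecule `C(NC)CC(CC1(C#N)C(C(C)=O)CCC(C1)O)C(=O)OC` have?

5

Molecular formula from the SMILES: C16H26N2O4.
DoU = (2C + 2 + N − H − X)/2 = (2·16 + 2 + 2 − 26 − 0)/2 = 10/2 = 5.
(Structurally: 1 ring(s) + 4 π bond(s) = 5.)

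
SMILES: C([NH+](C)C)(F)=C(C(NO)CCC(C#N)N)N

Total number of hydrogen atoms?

Hydrogens are implicit in SMILES; fill each atom to its normal valence:
  3 × C: no H
  2 × C: 3 H each → 6
  2 × C: 2 H each → 4
  2 × C: 1 H each → 2
  2 × N: 2 H each → 4
  1 × F: no H
  1 × N: 1 H
  1 × N (charge +1): 1 H
  1 × N: no H
  1 × O: 1 H
  Total hydrogens = 19.

19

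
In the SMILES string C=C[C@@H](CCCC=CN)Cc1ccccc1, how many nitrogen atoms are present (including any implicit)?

The symbol for nitrogen appears 1 time in the SMILES.

1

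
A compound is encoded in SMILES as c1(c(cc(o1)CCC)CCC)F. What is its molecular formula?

Heavy atoms from the SMILES: 10 C, 1 F, 1 O.
Implicit hydrogens by atom environment:
  4 × C: 2 H each → 8
  3 × C (aromatic): no H
  2 × C: 3 H each → 6
  1 × C (aromatic): 1 H
  1 × F: no H
  1 × O (aromatic): no H
  Total hydrogens = 15.
Molecular formula: C10H15FO

C10H15FO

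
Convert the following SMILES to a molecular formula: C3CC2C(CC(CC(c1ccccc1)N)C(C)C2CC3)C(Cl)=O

C20H28ClNO

Heavy atoms from the SMILES: 20 C, 1 Cl, 1 N, 1 O.
Implicit hydrogens by atom environment:
  6 × C: 2 H each → 12
  6 × C: 1 H each → 6
  5 × C (aromatic): 1 H each → 5
  1 × C: 3 H
  1 × C: no H
  1 × C (aromatic): no H
  1 × Cl: no H
  1 × N: 2 H
  1 × O: no H
  Total hydrogens = 28.
Molecular formula: C20H28ClNO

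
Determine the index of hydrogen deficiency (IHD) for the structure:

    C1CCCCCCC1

1

Molecular formula from the SMILES: C8H16.
DoU = (2C + 2 + N − H − X)/2 = (2·8 + 2 + 0 − 16 − 0)/2 = 2/2 = 1.
(Structurally: 1 ring(s) + 0 π bond(s) = 1.)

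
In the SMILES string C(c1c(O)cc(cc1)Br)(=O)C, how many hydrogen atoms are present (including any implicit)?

Hydrogens are implicit in SMILES; fill each atom to its normal valence:
  3 × C (aromatic): 1 H each → 3
  3 × C (aromatic): no H
  1 × Br: no H
  1 × C: 3 H
  1 × C: no H
  1 × O: 1 H
  1 × O: no H
  Total hydrogens = 7.

7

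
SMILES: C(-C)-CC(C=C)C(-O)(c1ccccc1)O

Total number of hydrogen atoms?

Hydrogens are implicit in SMILES; fill each atom to its normal valence:
  5 × C (aromatic): 1 H each → 5
  3 × C: 2 H each → 6
  2 × C: 1 H each → 2
  2 × O: 1 H each → 2
  1 × C: 3 H
  1 × C: no H
  1 × C (aromatic): no H
  Total hydrogens = 18.

18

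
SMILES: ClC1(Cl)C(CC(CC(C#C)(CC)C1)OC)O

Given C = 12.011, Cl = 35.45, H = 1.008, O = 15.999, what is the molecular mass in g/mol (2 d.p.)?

Molecular formula: C12H18Cl2O2.
M = 12×12.011 + 2×35.45 + 18×1.008 + 2×15.999 = 265.17 g/mol.

265.17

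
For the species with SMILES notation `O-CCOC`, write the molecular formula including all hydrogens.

C3H8O2

Heavy atoms from the SMILES: 3 C, 2 O.
Implicit hydrogens by atom environment:
  2 × C: 2 H each → 4
  1 × C: 3 H
  1 × O: 1 H
  1 × O: no H
  Total hydrogens = 8.
Molecular formula: C3H8O2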